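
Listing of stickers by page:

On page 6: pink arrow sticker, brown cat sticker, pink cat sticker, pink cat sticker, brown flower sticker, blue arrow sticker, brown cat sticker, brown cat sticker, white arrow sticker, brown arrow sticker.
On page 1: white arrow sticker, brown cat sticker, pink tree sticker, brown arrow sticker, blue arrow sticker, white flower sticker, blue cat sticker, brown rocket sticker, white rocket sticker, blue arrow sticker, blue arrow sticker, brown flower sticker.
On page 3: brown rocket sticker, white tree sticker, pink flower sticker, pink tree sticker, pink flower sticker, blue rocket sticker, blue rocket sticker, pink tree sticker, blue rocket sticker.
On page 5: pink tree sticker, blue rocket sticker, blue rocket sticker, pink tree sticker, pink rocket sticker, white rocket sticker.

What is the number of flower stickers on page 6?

1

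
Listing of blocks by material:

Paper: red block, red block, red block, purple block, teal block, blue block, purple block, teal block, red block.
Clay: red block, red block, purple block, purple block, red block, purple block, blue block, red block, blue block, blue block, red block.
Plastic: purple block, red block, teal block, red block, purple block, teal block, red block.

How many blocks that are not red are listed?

Total blocks: 27; with the excluded value: 12; remaining 27 − 12 = 15.

15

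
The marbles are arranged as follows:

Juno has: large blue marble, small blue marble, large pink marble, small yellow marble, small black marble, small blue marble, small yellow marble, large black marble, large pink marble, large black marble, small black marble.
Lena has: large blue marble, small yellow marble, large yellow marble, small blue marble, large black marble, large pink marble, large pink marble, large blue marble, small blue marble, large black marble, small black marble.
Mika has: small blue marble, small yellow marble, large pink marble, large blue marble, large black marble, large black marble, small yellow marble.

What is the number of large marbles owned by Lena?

7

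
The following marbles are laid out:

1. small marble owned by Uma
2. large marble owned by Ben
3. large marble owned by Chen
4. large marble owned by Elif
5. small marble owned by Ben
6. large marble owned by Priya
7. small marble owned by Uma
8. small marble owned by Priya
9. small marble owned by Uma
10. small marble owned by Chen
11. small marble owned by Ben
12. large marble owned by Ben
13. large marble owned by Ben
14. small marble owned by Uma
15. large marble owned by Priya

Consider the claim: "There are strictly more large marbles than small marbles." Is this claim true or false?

large marbles: 7.
small marbles: 8.
The claim requires 7 > 8, which does not hold.

False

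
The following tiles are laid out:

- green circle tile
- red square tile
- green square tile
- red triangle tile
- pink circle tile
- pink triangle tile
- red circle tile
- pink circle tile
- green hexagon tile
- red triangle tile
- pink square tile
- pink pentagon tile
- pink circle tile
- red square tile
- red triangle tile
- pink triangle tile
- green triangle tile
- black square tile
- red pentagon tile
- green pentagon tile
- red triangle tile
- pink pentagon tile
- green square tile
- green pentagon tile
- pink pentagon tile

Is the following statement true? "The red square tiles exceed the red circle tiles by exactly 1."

True

red square tiles: 2.
red circle tiles: 1.
The claim requires 2 − 1 (= 1) to equal 1, which holds.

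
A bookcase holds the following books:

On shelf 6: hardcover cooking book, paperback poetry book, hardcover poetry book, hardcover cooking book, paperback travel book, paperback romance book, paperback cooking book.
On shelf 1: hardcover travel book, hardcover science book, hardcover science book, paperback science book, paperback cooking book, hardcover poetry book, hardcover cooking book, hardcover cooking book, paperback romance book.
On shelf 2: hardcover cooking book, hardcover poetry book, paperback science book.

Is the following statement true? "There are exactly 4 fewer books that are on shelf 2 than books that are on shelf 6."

True

books on shelf 2: 3.
books on shelf 6: 7.
The claim requires 7 − 3 (= 4) to equal 4, which holds.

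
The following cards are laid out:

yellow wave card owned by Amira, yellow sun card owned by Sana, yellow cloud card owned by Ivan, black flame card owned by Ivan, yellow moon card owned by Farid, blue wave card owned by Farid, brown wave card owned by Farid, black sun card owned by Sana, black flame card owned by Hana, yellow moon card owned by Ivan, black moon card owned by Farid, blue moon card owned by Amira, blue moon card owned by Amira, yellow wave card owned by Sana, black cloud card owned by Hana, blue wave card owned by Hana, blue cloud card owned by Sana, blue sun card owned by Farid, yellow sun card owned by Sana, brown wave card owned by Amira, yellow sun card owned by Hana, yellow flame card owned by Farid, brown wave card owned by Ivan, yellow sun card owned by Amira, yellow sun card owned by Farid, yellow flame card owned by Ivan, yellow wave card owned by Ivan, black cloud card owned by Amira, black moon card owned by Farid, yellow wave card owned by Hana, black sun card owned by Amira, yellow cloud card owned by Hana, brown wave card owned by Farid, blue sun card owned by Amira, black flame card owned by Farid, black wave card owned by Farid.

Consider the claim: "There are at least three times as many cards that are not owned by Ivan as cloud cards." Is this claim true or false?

True

cards that are not owned by Ivan: 30.
cloud cards: 5.
The claim requires 30 ≥ 3 × 5 = 15, which holds.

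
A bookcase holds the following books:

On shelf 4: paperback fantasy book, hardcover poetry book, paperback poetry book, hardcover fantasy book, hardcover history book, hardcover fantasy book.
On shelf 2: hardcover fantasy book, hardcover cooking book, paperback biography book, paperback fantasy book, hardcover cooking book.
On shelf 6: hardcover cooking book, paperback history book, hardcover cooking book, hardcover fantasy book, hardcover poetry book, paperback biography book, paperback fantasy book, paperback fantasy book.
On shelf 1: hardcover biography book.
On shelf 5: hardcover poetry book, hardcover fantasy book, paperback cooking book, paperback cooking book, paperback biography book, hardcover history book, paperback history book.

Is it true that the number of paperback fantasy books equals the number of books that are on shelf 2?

paperback fantasy books: 4.
books on shelf 2: 5.
The claim requires 4 = 5, which does not hold.

False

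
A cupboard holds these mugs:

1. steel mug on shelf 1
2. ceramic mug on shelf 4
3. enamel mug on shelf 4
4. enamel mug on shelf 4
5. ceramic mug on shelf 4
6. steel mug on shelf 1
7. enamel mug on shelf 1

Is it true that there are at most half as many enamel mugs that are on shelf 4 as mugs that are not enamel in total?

|enamel mugs on shelf 4| = 2.
|mugs that are not enamel| = 4.
The claim requires 2 × 2 = 4 ≤ 4, which holds.

True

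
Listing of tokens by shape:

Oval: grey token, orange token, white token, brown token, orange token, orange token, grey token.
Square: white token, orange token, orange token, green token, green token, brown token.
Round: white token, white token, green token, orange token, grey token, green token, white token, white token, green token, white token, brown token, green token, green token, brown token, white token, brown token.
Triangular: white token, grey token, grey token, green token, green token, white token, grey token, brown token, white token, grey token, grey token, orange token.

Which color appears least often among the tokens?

brown

Counts by color: white 11, green 9, grey 8, orange 7, brown 6.
The minimum is 6, held uniquely by brown.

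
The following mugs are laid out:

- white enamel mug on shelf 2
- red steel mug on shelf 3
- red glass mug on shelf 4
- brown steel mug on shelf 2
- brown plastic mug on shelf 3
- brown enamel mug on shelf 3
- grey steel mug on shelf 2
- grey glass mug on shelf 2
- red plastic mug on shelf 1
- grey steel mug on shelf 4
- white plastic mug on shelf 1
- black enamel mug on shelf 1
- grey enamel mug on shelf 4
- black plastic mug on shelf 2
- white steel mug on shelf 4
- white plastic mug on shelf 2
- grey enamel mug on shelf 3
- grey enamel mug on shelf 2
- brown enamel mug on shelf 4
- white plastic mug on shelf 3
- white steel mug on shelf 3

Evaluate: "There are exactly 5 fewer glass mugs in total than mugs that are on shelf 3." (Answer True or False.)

False

|glass mugs| = 2.
|mugs on shelf 3| = 6.
The claim requires 6 − 2 (= 4) to equal 5, which does not hold.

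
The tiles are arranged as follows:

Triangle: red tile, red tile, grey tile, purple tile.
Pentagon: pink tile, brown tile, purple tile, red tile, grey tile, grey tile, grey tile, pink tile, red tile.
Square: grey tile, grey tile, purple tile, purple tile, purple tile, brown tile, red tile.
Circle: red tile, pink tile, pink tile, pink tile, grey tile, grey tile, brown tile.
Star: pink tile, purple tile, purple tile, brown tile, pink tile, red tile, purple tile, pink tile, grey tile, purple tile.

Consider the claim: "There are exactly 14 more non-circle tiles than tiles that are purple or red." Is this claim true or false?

non-circle tiles: 30.
tiles that are purple or red: 16.
The claim requires 30 − 16 (= 14) to equal 14, which holds.

True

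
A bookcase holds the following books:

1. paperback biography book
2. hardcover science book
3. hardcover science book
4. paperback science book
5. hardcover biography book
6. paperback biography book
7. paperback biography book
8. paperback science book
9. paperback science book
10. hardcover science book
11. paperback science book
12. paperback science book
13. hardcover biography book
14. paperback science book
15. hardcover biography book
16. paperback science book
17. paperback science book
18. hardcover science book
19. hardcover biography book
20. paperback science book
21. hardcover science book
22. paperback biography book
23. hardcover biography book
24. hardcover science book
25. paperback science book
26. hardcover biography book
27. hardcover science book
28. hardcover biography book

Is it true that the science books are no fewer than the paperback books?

There are 17 science books.
There are 14 paperback books.
The claim requires 17 ≥ 14, which holds.

True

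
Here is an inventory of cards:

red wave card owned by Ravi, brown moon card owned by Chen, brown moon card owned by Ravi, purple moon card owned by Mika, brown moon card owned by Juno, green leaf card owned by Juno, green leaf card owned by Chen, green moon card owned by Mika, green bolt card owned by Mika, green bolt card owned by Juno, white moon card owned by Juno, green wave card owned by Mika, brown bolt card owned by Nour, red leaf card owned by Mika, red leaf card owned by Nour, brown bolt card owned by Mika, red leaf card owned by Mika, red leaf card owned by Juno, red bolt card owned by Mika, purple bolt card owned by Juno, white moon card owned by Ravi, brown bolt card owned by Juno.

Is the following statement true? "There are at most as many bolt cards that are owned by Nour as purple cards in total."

bolt cards owned by Nour: 1.
purple cards: 2.
The claim requires 1 ≤ 2, which holds.

True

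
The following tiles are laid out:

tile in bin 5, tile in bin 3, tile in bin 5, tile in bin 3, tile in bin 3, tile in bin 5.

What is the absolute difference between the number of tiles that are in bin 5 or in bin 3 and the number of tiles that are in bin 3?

3

tiles in bin 5 or in bin 3: 6. tiles in bin 3: 3.
|6 − 3| = 6 − 3 = 3.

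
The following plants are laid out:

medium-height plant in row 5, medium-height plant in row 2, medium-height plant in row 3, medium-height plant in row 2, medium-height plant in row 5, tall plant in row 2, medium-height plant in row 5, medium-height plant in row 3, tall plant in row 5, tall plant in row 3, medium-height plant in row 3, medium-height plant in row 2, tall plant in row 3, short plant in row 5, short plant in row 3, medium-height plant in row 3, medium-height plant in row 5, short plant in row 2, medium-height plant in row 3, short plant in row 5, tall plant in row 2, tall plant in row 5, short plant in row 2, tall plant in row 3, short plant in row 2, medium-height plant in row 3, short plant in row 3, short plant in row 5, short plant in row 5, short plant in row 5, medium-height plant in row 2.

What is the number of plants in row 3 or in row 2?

in row 2: 9; in row 3: 11; together 9 + 11 = 20.

20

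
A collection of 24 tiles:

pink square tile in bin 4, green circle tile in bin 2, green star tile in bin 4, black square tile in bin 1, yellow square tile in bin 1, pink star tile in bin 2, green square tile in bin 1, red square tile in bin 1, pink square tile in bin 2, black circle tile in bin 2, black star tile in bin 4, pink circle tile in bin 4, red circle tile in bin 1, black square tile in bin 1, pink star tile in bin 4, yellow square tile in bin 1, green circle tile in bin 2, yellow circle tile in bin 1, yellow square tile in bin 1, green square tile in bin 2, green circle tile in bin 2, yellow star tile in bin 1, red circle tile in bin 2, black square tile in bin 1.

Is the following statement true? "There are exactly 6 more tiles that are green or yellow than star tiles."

|tiles that are green or yellow| = 11.
|star tiles| = 5.
The claim requires 11 − 5 (= 6) to equal 6, which holds.

True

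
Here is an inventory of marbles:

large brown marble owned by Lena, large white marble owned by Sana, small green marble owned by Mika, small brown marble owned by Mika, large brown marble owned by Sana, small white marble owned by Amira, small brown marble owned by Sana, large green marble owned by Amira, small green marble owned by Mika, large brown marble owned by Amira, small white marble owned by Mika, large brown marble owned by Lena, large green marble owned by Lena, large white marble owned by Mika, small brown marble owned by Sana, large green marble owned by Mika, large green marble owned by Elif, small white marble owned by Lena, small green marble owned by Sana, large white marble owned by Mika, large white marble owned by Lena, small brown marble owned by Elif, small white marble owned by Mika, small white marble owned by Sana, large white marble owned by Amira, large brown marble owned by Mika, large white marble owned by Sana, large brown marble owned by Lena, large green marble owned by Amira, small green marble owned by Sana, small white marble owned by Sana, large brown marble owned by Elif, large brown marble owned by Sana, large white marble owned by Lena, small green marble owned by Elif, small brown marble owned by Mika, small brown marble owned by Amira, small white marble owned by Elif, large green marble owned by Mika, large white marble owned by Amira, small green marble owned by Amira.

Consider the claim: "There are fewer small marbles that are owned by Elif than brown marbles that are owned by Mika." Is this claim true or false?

small marbles owned by Elif: 3.
brown marbles owned by Mika: 3.
The claim requires 3 < 3, which does not hold.

False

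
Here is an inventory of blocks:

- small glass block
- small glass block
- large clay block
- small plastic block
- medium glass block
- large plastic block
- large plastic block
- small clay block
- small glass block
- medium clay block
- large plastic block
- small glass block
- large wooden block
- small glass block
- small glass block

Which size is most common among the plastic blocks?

large

Counts by size (restricted to plastic blocks): large 3, small 1.
The maximum is 3, held uniquely by large.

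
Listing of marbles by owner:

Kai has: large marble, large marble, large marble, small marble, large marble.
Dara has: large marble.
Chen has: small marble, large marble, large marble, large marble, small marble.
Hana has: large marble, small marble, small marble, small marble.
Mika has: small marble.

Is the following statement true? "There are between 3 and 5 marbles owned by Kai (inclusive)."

marbles owned by Kai: 5.
The claim requires 3 ≤ 5 ≤ 5, which holds.

True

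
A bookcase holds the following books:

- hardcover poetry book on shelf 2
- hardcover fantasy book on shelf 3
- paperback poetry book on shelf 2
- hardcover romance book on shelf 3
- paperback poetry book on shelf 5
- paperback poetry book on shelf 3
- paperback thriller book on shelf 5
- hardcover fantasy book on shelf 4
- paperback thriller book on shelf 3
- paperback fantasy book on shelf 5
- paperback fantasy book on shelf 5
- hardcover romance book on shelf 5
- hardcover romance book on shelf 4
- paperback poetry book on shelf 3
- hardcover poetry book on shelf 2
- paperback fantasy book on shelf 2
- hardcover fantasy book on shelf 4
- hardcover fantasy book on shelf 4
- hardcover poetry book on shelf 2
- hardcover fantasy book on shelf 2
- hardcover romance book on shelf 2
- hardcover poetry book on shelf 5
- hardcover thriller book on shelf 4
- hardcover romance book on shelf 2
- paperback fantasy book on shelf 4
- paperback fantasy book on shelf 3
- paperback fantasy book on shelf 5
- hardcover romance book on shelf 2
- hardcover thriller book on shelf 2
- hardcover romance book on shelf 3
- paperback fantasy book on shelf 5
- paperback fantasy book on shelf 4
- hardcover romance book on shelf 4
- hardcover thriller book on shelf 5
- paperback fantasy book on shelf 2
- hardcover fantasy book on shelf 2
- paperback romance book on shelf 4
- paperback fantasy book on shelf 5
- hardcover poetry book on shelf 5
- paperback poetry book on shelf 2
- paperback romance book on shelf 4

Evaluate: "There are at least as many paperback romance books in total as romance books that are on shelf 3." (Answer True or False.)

True

paperback romance books: 2.
romance books on shelf 3: 2.
The claim requires 2 ≥ 2, which holds.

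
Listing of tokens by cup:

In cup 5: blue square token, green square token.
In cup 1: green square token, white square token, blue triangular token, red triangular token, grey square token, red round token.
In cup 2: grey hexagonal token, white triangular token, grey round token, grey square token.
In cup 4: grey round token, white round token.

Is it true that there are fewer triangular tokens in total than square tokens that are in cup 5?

triangular tokens: 3.
square tokens in cup 5: 2.
The claim requires 3 < 2, which does not hold.

False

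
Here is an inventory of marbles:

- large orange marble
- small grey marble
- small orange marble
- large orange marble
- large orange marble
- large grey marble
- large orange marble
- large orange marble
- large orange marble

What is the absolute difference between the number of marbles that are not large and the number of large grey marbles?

1

marbles that are not large: 2. large grey marbles: 1.
|2 − 1| = 2 − 1 = 1.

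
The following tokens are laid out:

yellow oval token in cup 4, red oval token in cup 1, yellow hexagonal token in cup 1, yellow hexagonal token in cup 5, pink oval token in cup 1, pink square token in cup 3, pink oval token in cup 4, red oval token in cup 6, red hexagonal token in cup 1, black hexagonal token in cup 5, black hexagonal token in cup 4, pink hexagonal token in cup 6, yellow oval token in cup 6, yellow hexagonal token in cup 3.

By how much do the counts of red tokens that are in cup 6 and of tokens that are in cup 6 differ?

2

red tokens in cup 6: 1. tokens in cup 6: 3.
|1 − 3| = 3 − 1 = 2.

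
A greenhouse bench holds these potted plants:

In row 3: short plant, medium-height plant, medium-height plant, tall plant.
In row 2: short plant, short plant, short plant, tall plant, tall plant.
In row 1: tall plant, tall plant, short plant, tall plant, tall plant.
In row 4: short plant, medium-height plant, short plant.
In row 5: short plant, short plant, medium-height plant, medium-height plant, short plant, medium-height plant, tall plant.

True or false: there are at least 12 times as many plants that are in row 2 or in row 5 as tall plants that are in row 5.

True

plants in row 2 or in row 5: 12.
tall plants in row 5: 1.
The claim requires 12 ≥ 12 × 1 = 12, which holds.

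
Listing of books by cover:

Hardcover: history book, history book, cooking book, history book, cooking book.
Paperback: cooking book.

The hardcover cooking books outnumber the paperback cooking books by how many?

hardcover cooking books: 2.
paperback cooking books: 1.
2 − 1 = 1.

1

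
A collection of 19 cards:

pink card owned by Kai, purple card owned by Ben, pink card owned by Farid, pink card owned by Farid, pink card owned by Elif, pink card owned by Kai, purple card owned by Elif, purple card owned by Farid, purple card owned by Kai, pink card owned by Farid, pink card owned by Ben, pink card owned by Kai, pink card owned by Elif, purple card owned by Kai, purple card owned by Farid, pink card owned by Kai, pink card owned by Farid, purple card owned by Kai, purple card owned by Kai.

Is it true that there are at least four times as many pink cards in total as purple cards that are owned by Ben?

There are 11 pink cards.
Count of purple cards owned by Ben: 1.
The claim requires 11 ≥ 4 × 1 = 4, which holds.

True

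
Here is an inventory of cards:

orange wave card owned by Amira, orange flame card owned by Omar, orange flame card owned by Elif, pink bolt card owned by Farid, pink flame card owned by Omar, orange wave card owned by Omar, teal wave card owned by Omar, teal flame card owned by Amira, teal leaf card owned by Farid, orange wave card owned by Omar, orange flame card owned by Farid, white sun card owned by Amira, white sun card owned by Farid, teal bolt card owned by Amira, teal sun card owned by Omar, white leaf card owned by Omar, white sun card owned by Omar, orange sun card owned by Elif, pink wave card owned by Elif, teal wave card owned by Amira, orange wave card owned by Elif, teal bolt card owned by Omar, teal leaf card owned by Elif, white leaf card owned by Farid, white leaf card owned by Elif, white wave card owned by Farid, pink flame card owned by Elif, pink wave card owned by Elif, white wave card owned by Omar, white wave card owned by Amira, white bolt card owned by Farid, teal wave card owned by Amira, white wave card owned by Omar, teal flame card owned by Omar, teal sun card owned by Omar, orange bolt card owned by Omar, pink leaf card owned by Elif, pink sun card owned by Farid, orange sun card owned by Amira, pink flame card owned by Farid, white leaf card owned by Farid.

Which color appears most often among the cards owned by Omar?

Counts by color (restricted to cards owned by Omar): teal 5, white 4, orange 4, pink 1.
The maximum is 5, held uniquely by teal.

teal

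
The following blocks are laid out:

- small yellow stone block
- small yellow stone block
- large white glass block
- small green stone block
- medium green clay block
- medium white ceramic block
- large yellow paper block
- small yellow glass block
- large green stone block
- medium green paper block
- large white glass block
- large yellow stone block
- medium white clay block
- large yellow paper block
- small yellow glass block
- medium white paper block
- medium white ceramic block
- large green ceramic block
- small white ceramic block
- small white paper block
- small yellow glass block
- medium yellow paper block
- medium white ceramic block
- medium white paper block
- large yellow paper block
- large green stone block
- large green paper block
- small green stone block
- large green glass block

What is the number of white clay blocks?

1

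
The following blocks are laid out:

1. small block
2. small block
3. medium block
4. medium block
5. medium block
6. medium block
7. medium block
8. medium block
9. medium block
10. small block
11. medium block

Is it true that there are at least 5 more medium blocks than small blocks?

medium blocks: 8.
small blocks: 3.
The claim requires 8 − 3 = 5 ≥ 5, which holds.

True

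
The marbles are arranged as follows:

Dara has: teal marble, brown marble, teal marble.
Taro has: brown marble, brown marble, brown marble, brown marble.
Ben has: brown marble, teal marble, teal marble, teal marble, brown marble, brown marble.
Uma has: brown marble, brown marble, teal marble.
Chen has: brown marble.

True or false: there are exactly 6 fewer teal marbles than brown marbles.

There are 6 teal marbles.
There are 11 brown marbles.
The claim requires 11 − 6 (= 5) to equal 6, which does not hold.

False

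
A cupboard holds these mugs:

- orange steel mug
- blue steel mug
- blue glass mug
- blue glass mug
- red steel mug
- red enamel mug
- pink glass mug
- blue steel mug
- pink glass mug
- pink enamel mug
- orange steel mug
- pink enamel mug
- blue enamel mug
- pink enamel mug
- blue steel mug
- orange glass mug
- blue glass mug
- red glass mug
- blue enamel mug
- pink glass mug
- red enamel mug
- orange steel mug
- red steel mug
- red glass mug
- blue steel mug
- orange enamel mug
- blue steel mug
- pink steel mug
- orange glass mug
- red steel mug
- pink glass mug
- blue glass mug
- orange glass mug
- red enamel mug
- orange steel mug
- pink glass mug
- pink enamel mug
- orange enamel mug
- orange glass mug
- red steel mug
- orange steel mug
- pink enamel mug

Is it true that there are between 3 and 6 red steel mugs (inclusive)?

|red steel mugs| = 4.
The claim requires 3 ≤ 4 ≤ 6, which holds.

True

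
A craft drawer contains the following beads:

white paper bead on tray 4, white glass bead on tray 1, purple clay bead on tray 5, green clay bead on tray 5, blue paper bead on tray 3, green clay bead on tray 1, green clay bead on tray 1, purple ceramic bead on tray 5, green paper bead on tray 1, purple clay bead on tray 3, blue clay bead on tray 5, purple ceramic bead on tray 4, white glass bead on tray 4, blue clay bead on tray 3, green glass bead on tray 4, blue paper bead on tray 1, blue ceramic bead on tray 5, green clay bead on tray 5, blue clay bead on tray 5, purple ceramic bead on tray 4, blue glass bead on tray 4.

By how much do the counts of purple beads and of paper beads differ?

1

purple beads: 5. paper beads: 4.
|5 − 4| = 5 − 4 = 1.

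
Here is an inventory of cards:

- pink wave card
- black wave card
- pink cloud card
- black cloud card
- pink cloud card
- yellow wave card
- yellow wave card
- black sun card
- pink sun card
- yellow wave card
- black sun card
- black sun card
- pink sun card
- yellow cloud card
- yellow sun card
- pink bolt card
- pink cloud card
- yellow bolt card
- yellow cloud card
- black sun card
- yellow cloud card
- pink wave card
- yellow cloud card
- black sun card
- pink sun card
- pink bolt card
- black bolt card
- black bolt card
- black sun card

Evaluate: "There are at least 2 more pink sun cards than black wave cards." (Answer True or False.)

There are 3 pink sun cards.
There is 1 black wave card.
The claim requires 3 − 1 = 2 ≥ 2, which holds.

True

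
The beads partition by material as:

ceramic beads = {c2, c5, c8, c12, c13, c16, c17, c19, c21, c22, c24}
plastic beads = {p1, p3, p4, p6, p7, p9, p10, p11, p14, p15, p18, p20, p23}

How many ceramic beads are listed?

11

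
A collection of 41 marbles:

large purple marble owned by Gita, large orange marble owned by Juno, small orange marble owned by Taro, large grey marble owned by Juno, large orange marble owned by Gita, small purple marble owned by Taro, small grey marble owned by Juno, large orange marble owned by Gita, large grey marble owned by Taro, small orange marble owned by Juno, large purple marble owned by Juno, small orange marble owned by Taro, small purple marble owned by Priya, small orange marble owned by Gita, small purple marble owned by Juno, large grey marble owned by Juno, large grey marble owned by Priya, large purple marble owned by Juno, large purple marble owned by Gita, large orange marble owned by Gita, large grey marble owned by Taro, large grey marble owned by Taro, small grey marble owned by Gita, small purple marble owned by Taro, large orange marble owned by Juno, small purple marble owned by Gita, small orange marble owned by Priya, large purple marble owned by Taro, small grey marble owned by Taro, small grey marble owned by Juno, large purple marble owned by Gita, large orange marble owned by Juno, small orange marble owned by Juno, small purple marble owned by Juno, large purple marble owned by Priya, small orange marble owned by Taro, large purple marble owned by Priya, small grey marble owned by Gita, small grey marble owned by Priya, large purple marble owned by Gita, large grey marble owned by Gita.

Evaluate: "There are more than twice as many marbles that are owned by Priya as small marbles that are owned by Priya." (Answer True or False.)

marbles owned by Priya: 6.
small marbles owned by Priya: 3.
The claim requires 6 > 2 × 3 = 6, which does not hold.

False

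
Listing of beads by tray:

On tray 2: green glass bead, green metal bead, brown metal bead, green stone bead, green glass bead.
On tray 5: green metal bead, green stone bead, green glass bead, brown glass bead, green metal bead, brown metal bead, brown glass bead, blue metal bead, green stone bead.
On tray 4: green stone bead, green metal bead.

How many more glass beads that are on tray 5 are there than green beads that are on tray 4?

glass beads on tray 5: 3.
green beads on tray 4: 2.
3 − 2 = 1.

1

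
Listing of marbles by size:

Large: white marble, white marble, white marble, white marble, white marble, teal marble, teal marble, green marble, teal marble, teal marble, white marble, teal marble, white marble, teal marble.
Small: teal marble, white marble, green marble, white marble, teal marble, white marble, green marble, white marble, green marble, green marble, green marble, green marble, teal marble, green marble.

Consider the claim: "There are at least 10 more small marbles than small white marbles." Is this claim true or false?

True

There are 14 small marbles.
There are 4 small white marbles.
The claim requires 14 − 4 = 10 ≥ 10, which holds.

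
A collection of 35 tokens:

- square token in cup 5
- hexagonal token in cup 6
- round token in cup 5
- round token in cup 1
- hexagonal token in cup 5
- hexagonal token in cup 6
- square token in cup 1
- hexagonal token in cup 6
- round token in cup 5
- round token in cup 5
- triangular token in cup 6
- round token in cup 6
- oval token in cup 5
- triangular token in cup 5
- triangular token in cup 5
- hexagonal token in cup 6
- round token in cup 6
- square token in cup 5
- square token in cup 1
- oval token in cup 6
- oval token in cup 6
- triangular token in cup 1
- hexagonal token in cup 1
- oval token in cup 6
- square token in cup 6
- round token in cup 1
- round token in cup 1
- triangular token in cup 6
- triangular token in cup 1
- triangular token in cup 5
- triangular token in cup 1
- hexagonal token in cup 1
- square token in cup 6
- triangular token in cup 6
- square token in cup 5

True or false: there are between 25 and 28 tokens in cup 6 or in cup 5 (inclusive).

|tokens in cup 6 or in cup 5| = 25.
The claim requires 25 ≤ 25 ≤ 28, which holds.

True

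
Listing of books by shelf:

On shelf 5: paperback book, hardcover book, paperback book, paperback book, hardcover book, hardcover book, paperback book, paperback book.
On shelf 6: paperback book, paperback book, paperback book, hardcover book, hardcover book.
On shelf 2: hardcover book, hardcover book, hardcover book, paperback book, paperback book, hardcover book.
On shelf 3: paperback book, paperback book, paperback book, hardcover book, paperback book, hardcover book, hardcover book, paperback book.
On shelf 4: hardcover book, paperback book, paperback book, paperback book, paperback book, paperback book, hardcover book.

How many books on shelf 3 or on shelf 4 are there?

on shelf 3: 8; on shelf 4: 7; together 8 + 7 = 15.

15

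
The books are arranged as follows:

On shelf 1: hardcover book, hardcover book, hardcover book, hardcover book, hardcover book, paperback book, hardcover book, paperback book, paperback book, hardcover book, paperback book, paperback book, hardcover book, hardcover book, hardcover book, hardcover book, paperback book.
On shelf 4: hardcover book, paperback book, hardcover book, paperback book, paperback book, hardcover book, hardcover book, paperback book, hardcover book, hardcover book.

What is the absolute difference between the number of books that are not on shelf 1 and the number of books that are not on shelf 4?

books that are not on shelf 1: 10. books that are not on shelf 4: 17.
|10 − 17| = 17 − 10 = 7.

7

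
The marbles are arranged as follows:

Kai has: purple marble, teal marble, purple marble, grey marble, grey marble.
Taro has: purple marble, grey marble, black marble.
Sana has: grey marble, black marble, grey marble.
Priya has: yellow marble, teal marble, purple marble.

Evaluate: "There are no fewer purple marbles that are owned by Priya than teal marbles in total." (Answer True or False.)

|purple marbles owned by Priya| = 1.
|teal marbles| = 2.
The claim requires 1 ≥ 2, which does not hold.

False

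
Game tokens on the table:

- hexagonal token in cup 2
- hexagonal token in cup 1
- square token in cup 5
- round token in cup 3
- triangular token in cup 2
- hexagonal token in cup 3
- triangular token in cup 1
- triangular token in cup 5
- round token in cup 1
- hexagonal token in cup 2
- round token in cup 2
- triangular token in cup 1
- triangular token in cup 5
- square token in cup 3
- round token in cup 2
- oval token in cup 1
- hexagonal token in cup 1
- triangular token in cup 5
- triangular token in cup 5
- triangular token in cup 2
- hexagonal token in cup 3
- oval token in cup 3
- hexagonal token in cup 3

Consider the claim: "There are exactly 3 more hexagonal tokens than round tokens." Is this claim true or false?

hexagonal tokens: 7.
round tokens: 4.
The claim requires 7 − 4 (= 3) to equal 3, which holds.

True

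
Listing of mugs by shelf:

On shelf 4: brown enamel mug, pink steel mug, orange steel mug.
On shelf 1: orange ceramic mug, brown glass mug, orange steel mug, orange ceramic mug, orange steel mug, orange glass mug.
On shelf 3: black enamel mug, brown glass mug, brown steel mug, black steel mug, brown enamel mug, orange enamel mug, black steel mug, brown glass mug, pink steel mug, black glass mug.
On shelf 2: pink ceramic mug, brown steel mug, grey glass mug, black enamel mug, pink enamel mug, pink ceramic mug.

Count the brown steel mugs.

2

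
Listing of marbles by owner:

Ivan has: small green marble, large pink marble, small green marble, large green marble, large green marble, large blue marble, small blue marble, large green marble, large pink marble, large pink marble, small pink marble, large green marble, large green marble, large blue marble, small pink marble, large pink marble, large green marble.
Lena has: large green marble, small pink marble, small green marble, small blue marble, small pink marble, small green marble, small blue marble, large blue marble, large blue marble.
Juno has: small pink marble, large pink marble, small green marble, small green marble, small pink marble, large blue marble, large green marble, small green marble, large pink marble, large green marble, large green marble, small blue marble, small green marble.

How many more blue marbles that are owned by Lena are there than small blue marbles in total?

blue marbles owned by Lena: 4.
small blue marbles: 4.
4 − 4 = 0.

0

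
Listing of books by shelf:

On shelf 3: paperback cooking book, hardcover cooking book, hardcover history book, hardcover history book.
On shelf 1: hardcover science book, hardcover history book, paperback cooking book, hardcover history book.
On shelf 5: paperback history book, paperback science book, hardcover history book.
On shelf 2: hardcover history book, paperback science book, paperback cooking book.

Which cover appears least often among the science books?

hardcover

Counts by cover (restricted to science books): paperback 2, hardcover 1.
The minimum is 1, held uniquely by hardcover.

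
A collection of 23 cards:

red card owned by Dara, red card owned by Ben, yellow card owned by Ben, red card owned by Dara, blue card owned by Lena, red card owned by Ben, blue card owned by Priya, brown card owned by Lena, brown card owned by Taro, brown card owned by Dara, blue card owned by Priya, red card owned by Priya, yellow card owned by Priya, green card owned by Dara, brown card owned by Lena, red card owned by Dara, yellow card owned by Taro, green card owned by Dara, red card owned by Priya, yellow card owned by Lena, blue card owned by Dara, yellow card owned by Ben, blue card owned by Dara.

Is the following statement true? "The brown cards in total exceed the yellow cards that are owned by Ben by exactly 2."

|brown cards| = 4.
|yellow cards owned by Ben| = 2.
The claim requires 4 − 2 (= 2) to equal 2, which holds.

True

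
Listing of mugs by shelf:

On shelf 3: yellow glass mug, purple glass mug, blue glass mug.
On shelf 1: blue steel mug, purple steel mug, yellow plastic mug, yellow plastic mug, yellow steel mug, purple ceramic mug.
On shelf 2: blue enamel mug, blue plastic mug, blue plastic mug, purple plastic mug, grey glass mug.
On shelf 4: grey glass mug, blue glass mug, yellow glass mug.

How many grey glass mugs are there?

2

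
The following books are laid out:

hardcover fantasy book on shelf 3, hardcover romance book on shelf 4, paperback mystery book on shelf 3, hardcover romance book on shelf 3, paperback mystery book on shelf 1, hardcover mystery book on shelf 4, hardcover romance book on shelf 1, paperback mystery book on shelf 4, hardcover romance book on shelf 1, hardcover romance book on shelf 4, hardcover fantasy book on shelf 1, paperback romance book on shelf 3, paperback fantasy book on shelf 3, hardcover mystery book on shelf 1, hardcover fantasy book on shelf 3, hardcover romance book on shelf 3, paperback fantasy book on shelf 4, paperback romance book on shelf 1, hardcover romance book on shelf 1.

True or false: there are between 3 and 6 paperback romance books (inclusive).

False

|paperback romance books| = 2.
The claim requires 3 ≤ 2 ≤ 6, which does not hold.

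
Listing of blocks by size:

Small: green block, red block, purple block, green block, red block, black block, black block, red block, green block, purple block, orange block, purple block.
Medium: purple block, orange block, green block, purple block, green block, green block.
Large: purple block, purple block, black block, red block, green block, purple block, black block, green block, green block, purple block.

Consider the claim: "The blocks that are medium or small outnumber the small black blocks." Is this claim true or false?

|blocks that are medium or small| = 18.
|small black blocks| = 2.
The claim requires 18 > 2, which holds.

True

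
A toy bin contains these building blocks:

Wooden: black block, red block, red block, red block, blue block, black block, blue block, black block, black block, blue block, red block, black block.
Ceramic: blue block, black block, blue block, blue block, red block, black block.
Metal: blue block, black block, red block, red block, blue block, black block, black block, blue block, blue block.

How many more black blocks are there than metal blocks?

black blocks: 10.
metal blocks: 9.
10 − 9 = 1.

1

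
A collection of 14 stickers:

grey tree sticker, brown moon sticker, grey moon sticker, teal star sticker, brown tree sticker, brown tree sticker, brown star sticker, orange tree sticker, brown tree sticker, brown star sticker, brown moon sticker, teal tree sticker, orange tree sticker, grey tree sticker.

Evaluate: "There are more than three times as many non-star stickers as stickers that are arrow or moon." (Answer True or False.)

True

|non-star stickers| = 11.
|stickers that are arrow or moon| = 3.
The claim requires 11 > 3 × 3 = 9, which holds.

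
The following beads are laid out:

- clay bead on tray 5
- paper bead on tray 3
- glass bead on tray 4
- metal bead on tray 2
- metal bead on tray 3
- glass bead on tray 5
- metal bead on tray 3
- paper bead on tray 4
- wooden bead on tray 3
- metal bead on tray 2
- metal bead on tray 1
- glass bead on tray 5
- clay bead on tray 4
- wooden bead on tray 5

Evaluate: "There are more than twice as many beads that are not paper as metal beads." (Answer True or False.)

True

|beads that are not paper| = 12.
|metal beads| = 5.
The claim requires 12 > 2 × 5 = 10, which holds.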